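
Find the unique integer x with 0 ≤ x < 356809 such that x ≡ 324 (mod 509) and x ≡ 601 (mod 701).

343390

509⁻¹ mod 701: 509·544 ≡ 1 (mod 701), so 509⁻¹ ≡ 544.
x = 324 + 509·((601 − 324)·544 mod 701) = 324 + 509·674 = 343390.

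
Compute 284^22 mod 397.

Compute successive squares:
22 in binary is 10110, i.e. 22 = 16 + 4 + 2.
284^1 ≡ 284 (mod 397)
284^2 ≡ 284^2 = 80656 ≡ 65 (mod 397)
284^4 ≡ 65^2 = 4225 ≡ 255 (mod 397)
284^8 ≡ 255^2 = 65025 ≡ 314 (mod 397)
284^16 ≡ 314^2 = 98596 ≡ 140 (mod 397)
284^22 = 284^16 * 284^4 * 284^2 ≡ 140 * 255 * 65 (mod 397).
Accumulate the product:
140 * 255 = 35700 ≡ 367
367 * 65 = 23855 ≡ 35

35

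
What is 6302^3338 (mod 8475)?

3338 in binary is 110100001010, i.e. 3338 = 2048 + 1024 + 256 + 8 + 2.
6302^1 ≡ 6302 (mod 8475)
6302^2 ≡ 6302^2 = 39715204 ≡ 1354 (mod 8475)
6302^4 ≡ 1354^2 = 1833316 ≡ 2716 (mod 8475)
6302^8 ≡ 2716^2 = 7376656 ≡ 3406 (mod 8475)
6302^16 ≡ 3406^2 = 11600836 ≡ 7036 (mod 8475)
6302^32 ≡ 7036^2 = 49505296 ≡ 2821 (mod 8475)
6302^64 ≡ 2821^2 = 7958041 ≡ 16 (mod 8475)
6302^128 ≡ 16^2 = 256 (mod 8475)
6302^256 ≡ 256^2 = 65536 ≡ 6211 (mod 8475)
6302^512 ≡ 6211^2 = 38576521 ≡ 6796 (mod 8475)
6302^1024 ≡ 6796^2 = 46185616 ≡ 5341 (mod 8475)
6302^2048 ≡ 5341^2 = 28526281 ≡ 7906 (mod 8475)
6302^3338 = 6302^2048 · 6302^1024 · 6302^256 · 6302^8 · 6302^2 ≡ 7906 · 5341 · 6211 · 3406 · 1354 (mod 8475).
Accumulate the product:
7906 · 5341 = 42225946 ≡ 3496
3496 · 6211 = 21713656 ≡ 706
706 · 3406 = 2404636 ≡ 6211
6211 · 1354 = 8409694 ≡ 2494

2494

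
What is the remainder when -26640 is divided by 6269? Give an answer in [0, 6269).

-26640 = -5*6269 + 4705, so -26640 ≡ 4705 (mod 6269).

4705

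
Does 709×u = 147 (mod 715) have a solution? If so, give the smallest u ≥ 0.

333

gcd(709, 715) = 1, so a unique solution mod 715 exists.
709⁻¹ ≡ 119 (mod 715).
u ≡ 119×147 ≡ 333 (mod 715).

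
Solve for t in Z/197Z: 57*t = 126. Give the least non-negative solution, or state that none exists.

gcd(57, 197) = 1, so a unique solution mod 197 exists.
57⁻¹ ≡ 159 (mod 197).
t ≡ 159*126 ≡ 137 (mod 197).

137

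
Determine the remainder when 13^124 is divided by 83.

70

Compute successive squares:
124 in binary is 1111100, i.e. 124 = 64 + 32 + 16 + 8 + 4.
13^1 ≡ 13 (mod 83)
13^2 ≡ 13^2 = 169 ≡ 3 (mod 83)
13^4 ≡ 3^2 = 9 (mod 83)
13^8 ≡ 9^2 = 81 (mod 83)
13^16 ≡ 81^2 = 6561 ≡ 4 (mod 83)
13^32 ≡ 4^2 = 16 (mod 83)
13^64 ≡ 16^2 = 256 ≡ 7 (mod 83)
13^124 = 13^64 × 13^32 × 13^16 × 13^8 × 13^4 ≡ 7 × 16 × 4 × 81 × 9 (mod 83).
Accumulate the product:
7 × 16 = 112 ≡ 29
29 × 4 = 116 ≡ 33
33 × 81 = 2673 ≡ 17
17 × 9 = 153 ≡ 70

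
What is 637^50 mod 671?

1

Compute successive squares:
637^1 ≡ 637 (mod 671)
637^2 ≡ 637^2 = 405769 ≡ 485 (mod 671)
637^4 ≡ 485^2 = 235225 ≡ 375 (mod 671)
637^8 ≡ 375^2 = 140625 ≡ 386 (mod 671)
637^16 ≡ 386^2 = 148996 ≡ 34 (mod 671)
637^32 ≡ 34^2 = 1156 ≡ 485 (mod 671)
637^50 = 637^32 · 637^16 · 637^2 ≡ 485 · 34 · 485 (mod 671).
Accumulate the product:
485 · 34 = 16490 ≡ 386
386 · 485 = 187210 ≡ 1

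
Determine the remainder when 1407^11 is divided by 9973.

Compute successive squares:
11 in binary is 1011, i.e. 11 = 8 + 2 + 1.
1407^1 ≡ 1407 (mod 9973)
1407^2 ≡ 1407^2 = 1979649 ≡ 4995 (mod 9973)
1407^4 ≡ 4995^2 = 24950025 ≡ 7552 (mod 9973)
1407^8 ≡ 7552^2 = 57032704 ≡ 7090 (mod 9973)
1407^11 = 1407^8 * 1407^2 * 1407^1 ≡ 7090 * 4995 * 1407 (mod 9973).
Accumulate the product:
7090 * 4995 = 35414550 ≡ 427
427 * 1407 = 600789 ≡ 2409

2409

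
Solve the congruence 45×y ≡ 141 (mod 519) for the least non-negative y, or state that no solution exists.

130

gcd(45, 519) = 3, and 3 | 141, so solutions exist.
Divide through by 3: 15×y mod 173 = 47.
15⁻¹ ≡ 150 (mod 173).
y ≡ 150×47 ≡ 130 (mod 173).
The smallest non-negative solution is y = 130.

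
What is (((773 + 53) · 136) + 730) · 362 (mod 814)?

344

773 + 53 = 826 ≡ 12 (mod 814)
12 · 136 = 1632 ≡ 4 (mod 814)
4 + 730 = 734
734 · 362 = 265708 ≡ 344 (mod 814)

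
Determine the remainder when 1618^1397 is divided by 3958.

570

Compute successive squares:
1618^1 ≡ 1618 (mod 3958)
1618^2 ≡ 1618^2 = 2617924 ≡ 1686 (mod 3958)
1618^4 ≡ 1686^2 = 2842596 ≡ 752 (mod 3958)
1618^8 ≡ 752^2 = 565504 ≡ 3468 (mod 3958)
1618^16 ≡ 3468^2 = 12027024 ≡ 2620 (mod 3958)
1618^32 ≡ 2620^2 = 6864400 ≡ 1228 (mod 3958)
1618^64 ≡ 1228^2 = 1507984 ≡ 3944 (mod 3958)
1618^128 ≡ 3944^2 = 15555136 ≡ 196 (mod 3958)
1618^256 ≡ 196^2 = 38416 ≡ 2794 (mod 3958)
1618^512 ≡ 2794^2 = 7806436 ≡ 1260 (mod 3958)
1618^1024 ≡ 1260^2 = 1587600 ≡ 442 (mod 3958)
1618^1397 = 1618^1024 · 1618^256 · 1618^64 · 1618^32 · 1618^16 · 1618^4 · 1618^1 ≡ 442 · 2794 · 3944 · 1228 · 2620 · 752 · 1618 (mod 3958).
Accumulate the product:
442 · 2794 = 1234948 ≡ 52
52 · 3944 = 205088 ≡ 3230
3230 · 1228 = 3966440 ≡ 524
524 · 2620 = 1372880 ≡ 3412
3412 · 752 = 2565824 ≡ 1040
1040 · 1618 = 1682720 ≡ 570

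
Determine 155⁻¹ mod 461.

461 = 2×155 + 151
155 = 1×151 + 4
151 = 37×4 + 3
4 = 1×3 + 1
3 = 3×1 + 0
gcd(155, 461) = 1, so the inverse exists.
Bézout: 1 = −39×461 + 116×155.
So 155⁻¹ ≡ 116 (mod 461).

116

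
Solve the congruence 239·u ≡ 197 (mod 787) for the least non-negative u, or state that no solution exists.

gcd(239, 787) = 1, so a unique solution mod 787 exists.
239⁻¹ ≡ 326 (mod 787).
u ≡ 326·197 ≡ 475 (mod 787).

475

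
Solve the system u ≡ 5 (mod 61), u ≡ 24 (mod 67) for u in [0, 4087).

493

61⁻¹ mod 67: 61×11 ≡ 1 (mod 67), so 61⁻¹ ≡ 11.
u = 5 + 61×((24 − 5)×11 mod 67) = 5 + 61×8 = 493.
Check: 493 mod 61 = 5, 493 mod 67 = 24. ✓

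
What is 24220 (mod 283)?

165

24220 = 85×283 + 165, so 24220 ≡ 165 (mod 283).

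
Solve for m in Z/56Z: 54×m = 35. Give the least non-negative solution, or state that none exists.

no solution

gcd(54, 56) = 2, and 2 does not divide 35.
So the congruence has no solution.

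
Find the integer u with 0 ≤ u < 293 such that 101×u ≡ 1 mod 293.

293 = 2×101 + 91
101 = 1×91 + 10
91 = 9×10 + 1
10 = 10×1 + 0
gcd(101, 293) = 1, so the inverse exists.
Back-substitute for 1:
1 = 1×91 − 9×10
  = −9×101 + 10×91
  = 10×293 − 29×101
So 101⁻¹ ≡ −29 ≡ 264 (mod 293).

264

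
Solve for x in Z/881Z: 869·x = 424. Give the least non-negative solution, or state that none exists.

gcd(869, 881) = 1, so a unique solution mod 881 exists.
869⁻¹ ≡ 367 (mod 881).
x ≡ 367·424 ≡ 552 (mod 881).

552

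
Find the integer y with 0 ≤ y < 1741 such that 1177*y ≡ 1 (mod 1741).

1741 = 1*1177 + 564
1177 = 2*564 + 49
564 = 11*49 + 25
49 = 1*25 + 24
25 = 1*24 + 1
24 = 24*1 + 0
gcd(1177, 1741) = 1, so the inverse exists.
Back-substitute for 1:
1 = 1*25 − 1*24
  = −1*49 + 2*25
  = 2*564 − 23*49
  = −23*1177 + 48*564
  = 48*1741 − 71*1177
So 1177⁻¹ ≡ −71 ≡ 1670 (mod 1741).

1670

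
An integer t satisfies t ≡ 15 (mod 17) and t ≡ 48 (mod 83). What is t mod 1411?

712

17⁻¹ mod 83: 17*44 ≡ 1 (mod 83), so 17⁻¹ ≡ 44.
t = 15 + 17*((48 − 15)*44 mod 83) = 15 + 17*41 = 712.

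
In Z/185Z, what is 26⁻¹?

185 = 7·26 + 3
26 = 8·3 + 2
3 = 1·2 + 1
2 = 2·1 + 0
gcd(26, 185) = 1, so the inverse exists.
Back-substitute for 1:
1 = 1·3 − 1·2
  = −1·26 + 9·3
  = 9·185 − 64·26
So 26⁻¹ ≡ −64 ≡ 121 (mod 185).

121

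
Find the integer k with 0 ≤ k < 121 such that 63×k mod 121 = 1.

Run the extended Euclidean algorithm:
121 = 1×63 + 58
63 = 1×58 + 5
58 = 11×5 + 3
5 = 1×3 + 2
3 = 1×2 + 1
2 = 2×1 + 0
gcd(63, 121) = 1, so the inverse exists.
Bézout: 1 = 25×121 − 48×63.
So 63⁻¹ ≡ −48 ≡ 73 (mod 121).

73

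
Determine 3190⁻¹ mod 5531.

4645

By the extended Euclidean algorithm:
5531 = 1*3190 + 2341
3190 = 1*2341 + 849
2341 = 2*849 + 643
849 = 1*643 + 206
643 = 3*206 + 25
206 = 8*25 + 6
25 = 4*6 + 1
6 = 6*1 + 0
gcd(3190, 5531) = 1, so the inverse exists.
Back-substitute for 1:
1 = 1*25 − 4*6
  = −4*206 + 33*25
  = 33*643 − 103*206
  = −103*849 + 136*643
  = 136*2341 − 375*849
  = −375*3190 + 511*2341
  = 511*5531 − 886*3190
So 3190⁻¹ ≡ −886 ≡ 4645 (mod 5531).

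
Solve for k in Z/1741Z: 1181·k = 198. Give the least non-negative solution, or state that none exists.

1237

gcd(1181, 1741) = 1, so a unique solution mod 1741 exists.
1181⁻¹ ≡ 314 (mod 1741).
k ≡ 314·198 ≡ 1237 (mod 1741).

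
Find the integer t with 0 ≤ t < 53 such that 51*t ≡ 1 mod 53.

26

By the extended Euclidean algorithm:
53 = 1*51 + 2
51 = 25*2 + 1
2 = 2*1 + 0
gcd(51, 53) = 1, so the inverse exists.
Bézout: 1 = −25*53 + 26*51.
So 51⁻¹ ≡ 26 (mod 53).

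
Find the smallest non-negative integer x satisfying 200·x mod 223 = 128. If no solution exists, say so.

gcd(200, 223) = 1, so a unique solution mod 223 exists.
200⁻¹ ≡ 126 (mod 223).
x ≡ 126·128 ≡ 72 (mod 223).

72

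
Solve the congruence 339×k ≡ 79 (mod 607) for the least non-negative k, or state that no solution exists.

gcd(339, 607) = 1, so a unique solution mod 607 exists.
339⁻¹ ≡ 342 (mod 607).
k ≡ 342×79 ≡ 310 (mod 607).

310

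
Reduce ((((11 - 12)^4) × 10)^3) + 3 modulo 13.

11 - 12 = -1 ≡ 12 (mod 13)
(12)^4 ≡ 1 (mod 13)
1 × 10 = 10
(10)^3 ≡ 12 (mod 13)
12 + 3 = 15 ≡ 2 (mod 13)

2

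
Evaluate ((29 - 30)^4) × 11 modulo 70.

11

29 - 30 = -1 ≡ 69 (mod 70)
(69)^4 ≡ 1 (mod 70)
1 × 11 = 11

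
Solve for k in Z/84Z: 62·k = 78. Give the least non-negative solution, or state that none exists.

gcd(62, 84) = 2, and 2 | 78, so solutions exist.
Divide through by 2: 31·k mod 42 = 39.
31⁻¹ ≡ 19 (mod 42).
k ≡ 19·39 ≡ 27 (mod 42).
The smallest non-negative solution is k = 27.

27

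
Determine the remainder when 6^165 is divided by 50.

26

165 in binary is 10100101, i.e. 165 = 128 + 32 + 4 + 1.
6^1 ≡ 6 (mod 50)
6^2 ≡ 6^2 = 36 (mod 50)
6^4 ≡ 36^2 = 1296 ≡ 46 (mod 50)
6^8 ≡ 46^2 = 2116 ≡ 16 (mod 50)
6^16 ≡ 16^2 = 256 ≡ 6 (mod 50)
6^32 ≡ 6^2 = 36 (mod 50)
6^64 ≡ 36^2 = 1296 ≡ 46 (mod 50)
6^128 ≡ 46^2 = 2116 ≡ 16 (mod 50)
6^165 = 6^128 · 6^32 · 6^4 · 6^1 ≡ 16 · 36 · 46 · 6 (mod 50).
Accumulate the product:
16 · 36 = 576 ≡ 26
26 · 46 = 1196 ≡ 46
46 · 6 = 276 ≡ 26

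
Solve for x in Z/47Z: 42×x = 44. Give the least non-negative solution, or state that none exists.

gcd(42, 47) = 1, so a unique solution mod 47 exists.
42⁻¹ ≡ 28 (mod 47).
x ≡ 28×44 ≡ 10 (mod 47).

10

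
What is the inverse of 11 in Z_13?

Run the extended Euclidean algorithm:
13 = 1*11 + 2
11 = 5*2 + 1
2 = 2*1 + 0
gcd(11, 13) = 1, so the inverse exists.
Back-substitute for 1:
1 = 1*11 − 5*2
  = −5*13 + 6*11
So 11⁻¹ ≡ 6 (mod 13).

6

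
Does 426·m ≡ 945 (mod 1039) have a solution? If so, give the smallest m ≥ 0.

990

gcd(426, 1039) = 1, so a unique solution mod 1039 exists.
426⁻¹ ≡ 100 (mod 1039).
m ≡ 100·945 ≡ 990 (mod 1039).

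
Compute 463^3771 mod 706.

559

3771 in binary is 111010111011, i.e. 3771 = 2048 + 1024 + 512 + 128 + 32 + 16 + 8 + 2 + 1.
463^1 ≡ 463 (mod 706)
463^2 ≡ 463^2 = 214369 ≡ 451 (mod 706)
463^4 ≡ 451^2 = 203401 ≡ 73 (mod 706)
463^8 ≡ 73^2 = 5329 ≡ 387 (mod 706)
463^16 ≡ 387^2 = 149769 ≡ 97 (mod 706)
463^32 ≡ 97^2 = 9409 ≡ 231 (mod 706)
463^64 ≡ 231^2 = 53361 ≡ 411 (mod 706)
463^128 ≡ 411^2 = 168921 ≡ 187 (mod 706)
463^256 ≡ 187^2 = 34969 ≡ 375 (mod 706)
463^512 ≡ 375^2 = 140625 ≡ 131 (mod 706)
463^1024 ≡ 131^2 = 17161 ≡ 217 (mod 706)
463^2048 ≡ 217^2 = 47089 ≡ 493 (mod 706)
463^3771 = 463^2048 · 463^1024 · 463^512 · 463^128 · 463^32 · 463^16 · 463^8 · 463^2 · 463^1 ≡ 493 · 217 · 131 · 187 · 231 · 97 · 387 · 451 · 463 (mod 706).
Accumulate the product:
493 · 217 = 106981 ≡ 375
375 · 131 = 49125 ≡ 411
411 · 187 = 76857 ≡ 609
609 · 231 = 140679 ≡ 185
185 · 97 = 17945 ≡ 295
295 · 387 = 114165 ≡ 499
499 · 451 = 225049 ≡ 541
541 · 463 = 250483 ≡ 559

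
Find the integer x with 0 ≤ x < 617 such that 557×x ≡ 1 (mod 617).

Apply the Euclidean algorithm and back-substitute:
617 = 1*557 + 60
557 = 9*60 + 17
60 = 3*17 + 9
17 = 1*9 + 8
9 = 1*8 + 1
8 = 8*1 + 0
gcd(557, 617) = 1, so the inverse exists.
Bézout: 1 = 65*617 − 72*557.
So 557⁻¹ ≡ −72 ≡ 545 (mod 617).

545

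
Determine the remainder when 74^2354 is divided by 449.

2354 in binary is 100100110010, i.e. 2354 = 2048 + 256 + 32 + 16 + 2.
74^1 ≡ 74 (mod 449)
74^2 ≡ 74^2 = 5476 ≡ 88 (mod 449)
74^4 ≡ 88^2 = 7744 ≡ 111 (mod 449)
74^8 ≡ 111^2 = 12321 ≡ 198 (mod 449)
74^16 ≡ 198^2 = 39204 ≡ 141 (mod 449)
74^32 ≡ 141^2 = 19881 ≡ 125 (mod 449)
74^64 ≡ 125^2 = 15625 ≡ 359 (mod 449)
74^128 ≡ 359^2 = 128881 ≡ 18 (mod 449)
74^256 ≡ 18^2 = 324 (mod 449)
74^512 ≡ 324^2 = 104976 ≡ 359 (mod 449)
74^1024 ≡ 359^2 = 128881 ≡ 18 (mod 449)
74^2048 ≡ 18^2 = 324 (mod 449)
74^2354 = 74^2048 × 74^256 × 74^32 × 74^16 × 74^2 ≡ 324 × 324 × 125 × 141 × 88 (mod 449).
Accumulate the product:
324 × 324 = 104976 ≡ 359
359 × 125 = 44875 ≡ 424
424 × 141 = 59784 ≡ 67
67 × 88 = 5896 ≡ 59

59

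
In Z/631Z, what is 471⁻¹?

280

631 = 1×471 + 160
471 = 2×160 + 151
160 = 1×151 + 9
151 = 16×9 + 7
9 = 1×7 + 2
7 = 3×2 + 1
2 = 2×1 + 0
gcd(471, 631) = 1, so the inverse exists.
Back-substitute for 1:
1 = 1×7 − 3×2
  = −3×9 + 4×7
  = 4×151 − 67×9
  = −67×160 + 71×151
  = 71×471 − 209×160
  = −209×631 + 280×471
So 471⁻¹ ≡ 280 (mod 631).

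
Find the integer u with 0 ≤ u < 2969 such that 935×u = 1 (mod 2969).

1575

Run the extended Euclidean algorithm:
2969 = 3*935 + 164
935 = 5*164 + 115
164 = 1*115 + 49
115 = 2*49 + 17
49 = 2*17 + 15
17 = 1*15 + 2
15 = 7*2 + 1
2 = 2*1 + 0
gcd(935, 2969) = 1, so the inverse exists.
Back-substitute for 1:
1 = 1*15 − 7*2
  = −7*17 + 8*15
  = 8*49 − 23*17
  = −23*115 + 54*49
  = 54*164 − 77*115
  = −77*935 + 439*164
  = 439*2969 − 1394*935
So 935⁻¹ ≡ −1394 ≡ 1575 (mod 2969).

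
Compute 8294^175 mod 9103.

3996

Using repeated squaring:
175 in binary is 10101111, i.e. 175 = 128 + 32 + 8 + 4 + 2 + 1.
8294^1 ≡ 8294 (mod 9103)
8294^2 ≡ 8294^2 = 68790436 ≡ 8168 (mod 9103)
8294^4 ≡ 8168^2 = 66716224 ≡ 337 (mod 9103)
8294^8 ≡ 337^2 = 113569 ≡ 4333 (mod 9103)
8294^16 ≡ 4333^2 = 18774889 ≡ 4503 (mod 9103)
8294^32 ≡ 4503^2 = 20277009 ≡ 4628 (mod 9103)
8294^64 ≡ 4628^2 = 21418384 ≡ 8128 (mod 9103)
8294^128 ≡ 8128^2 = 66064384 ≡ 3913 (mod 9103)
8294^175 = 8294^128 · 8294^32 · 8294^8 · 8294^4 · 8294^2 · 8294^1 ≡ 3913 · 4628 · 4333 · 337 · 8168 · 8294 (mod 9103).
Accumulate the product:
3913 · 4628 = 18109364 ≡ 3497
3497 · 4333 = 15152501 ≡ 5109
5109 · 337 = 1721733 ≡ 1266
1266 · 8168 = 10340688 ≡ 8783
8783 · 8294 = 72846202 ≡ 3996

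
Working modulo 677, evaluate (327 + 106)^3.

327 + 106 = 433
(433)^3 ≡ 282 (mod 677)

282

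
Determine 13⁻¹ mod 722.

722 = 55×13 + 7
13 = 1×7 + 6
7 = 1×6 + 1
6 = 6×1 + 0
gcd(13, 722) = 1, so the inverse exists.
Bézout: 1 = 2×722 − 111×13.
So 13⁻¹ ≡ −111 ≡ 611 (mod 722).

611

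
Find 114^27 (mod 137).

By square-and-multiply:
114^1 ≡ 114 (mod 137)
114^2 ≡ 114^2 = 12996 ≡ 118 (mod 137)
114^4 ≡ 118^2 = 13924 ≡ 87 (mod 137)
114^8 ≡ 87^2 = 7569 ≡ 34 (mod 137)
114^16 ≡ 34^2 = 1156 ≡ 60 (mod 137)
114^27 = 114^16 · 114^8 · 114^2 · 114^1 ≡ 60 · 34 · 118 · 114 (mod 137).
Accumulate the product:
60 · 34 = 2040 ≡ 122
122 · 118 = 14396 ≡ 11
11 · 114 = 1254 ≡ 21

21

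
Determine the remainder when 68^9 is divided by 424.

9 in binary is 1001, i.e. 9 = 8 + 1.
68^1 ≡ 68 (mod 424)
68^2 ≡ 68^2 = 4624 ≡ 384 (mod 424)
68^4 ≡ 384^2 = 147456 ≡ 328 (mod 424)
68^8 ≡ 328^2 = 107584 ≡ 312 (mod 424)
68^9 = 68^8 * 68^1 ≡ 312 * 68 (mod 424).
312 * 68 = 21216 ≡ 16 (mod 424).

16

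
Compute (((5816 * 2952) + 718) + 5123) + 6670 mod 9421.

6860

5816 * 2952 = 17168832 ≡ 3770 (mod 9421)
3770 + 718 = 4488
4488 + 5123 = 9611 ≡ 190 (mod 9421)
190 + 6670 = 6860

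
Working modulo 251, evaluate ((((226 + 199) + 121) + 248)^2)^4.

9

226 + 199 = 425 ≡ 174 (mod 251)
174 + 121 = 295 ≡ 44 (mod 251)
44 + 248 = 292 ≡ 41 (mod 251)
(41)^2 ≡ 175 (mod 251)
(175)^4 ≡ 9 (mod 251)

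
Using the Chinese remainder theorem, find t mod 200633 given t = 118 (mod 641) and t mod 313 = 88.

199469

641⁻¹ mod 313: 641*167 ≡ 1 (mod 313), so 641⁻¹ ≡ 167.
t = 118 + 641*((88 − 118)*167 mod 313) = 118 + 641*311 = 199469.
Check: 199469 mod 641 = 118, 199469 mod 313 = 88. ✓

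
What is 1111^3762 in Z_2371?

2344

3762 in binary is 111010110010, i.e. 3762 = 2048 + 1024 + 512 + 128 + 32 + 16 + 2.
1111^1 ≡ 1111 (mod 2371)
1111^2 ≡ 1111^2 = 1234321 ≡ 1401 (mod 2371)
1111^4 ≡ 1401^2 = 1962801 ≡ 1984 (mod 2371)
1111^8 ≡ 1984^2 = 3936256 ≡ 396 (mod 2371)
1111^16 ≡ 396^2 = 156816 ≡ 330 (mod 2371)
1111^32 ≡ 330^2 = 108900 ≡ 2205 (mod 2371)
1111^64 ≡ 2205^2 = 4862025 ≡ 1475 (mod 2371)
1111^128 ≡ 1475^2 = 2175625 ≡ 1418 (mod 2371)
1111^256 ≡ 1418^2 = 2010724 ≡ 116 (mod 2371)
1111^512 ≡ 116^2 = 13456 ≡ 1601 (mod 2371)
1111^1024 ≡ 1601^2 = 2563201 ≡ 150 (mod 2371)
1111^2048 ≡ 150^2 = 22500 ≡ 1161 (mod 2371)
1111^3762 = 1111^2048 * 1111^1024 * 1111^512 * 1111^128 * 1111^32 * 1111^16 * 1111^2 ≡ 1161 * 150 * 1601 * 1418 * 2205 * 330 * 1401 (mod 2371).
Accumulate the product:
1161 * 150 = 174150 ≡ 1067
1067 * 1601 = 1708267 ≡ 1147
1147 * 1418 = 1626446 ≡ 2311
2311 * 2205 = 5095755 ≡ 476
476 * 330 = 157080 ≡ 594
594 * 1401 = 832194 ≡ 2344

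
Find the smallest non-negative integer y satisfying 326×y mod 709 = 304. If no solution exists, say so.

gcd(326, 709) = 1, so a unique solution mod 709 exists.
326⁻¹ ≡ 398 (mod 709).
y ≡ 398×304 ≡ 462 (mod 709).

462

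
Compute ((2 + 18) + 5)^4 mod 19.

4

2 + 18 = 20 ≡ 1 (mod 19)
1 + 5 = 6
(6)^4 ≡ 4 (mod 19)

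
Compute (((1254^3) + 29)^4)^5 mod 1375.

1

(1254)^3 ≡ 814 (mod 1375)
814 + 29 = 843
(843)^4 ≡ 201 (mod 1375)
(201)^5 ≡ 1 (mod 1375)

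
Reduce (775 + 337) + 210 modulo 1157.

165

775 + 337 = 1112
1112 + 210 = 1322 ≡ 165 (mod 1157)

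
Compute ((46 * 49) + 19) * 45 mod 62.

46 * 49 = 2254 ≡ 22 (mod 62)
22 + 19 = 41
41 * 45 = 1845 ≡ 47 (mod 62)

47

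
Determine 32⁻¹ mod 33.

Apply the Euclidean algorithm and back-substitute:
33 = 1×32 + 1
32 = 32×1 + 0
gcd(32, 33) = 1, so the inverse exists.
Back-substitute for 1:
1 = 1×33 − 1×32
So 32⁻¹ ≡ −1 ≡ 32 (mod 33).

32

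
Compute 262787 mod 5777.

262787 = 45*5777 + 2822, so 262787 ≡ 2822 (mod 5777).

2822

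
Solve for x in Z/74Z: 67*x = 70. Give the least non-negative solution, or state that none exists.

gcd(67, 74) = 1, so a unique solution mod 74 exists.
67⁻¹ ≡ 21 (mod 74).
x ≡ 21*70 ≡ 64 (mod 74).

64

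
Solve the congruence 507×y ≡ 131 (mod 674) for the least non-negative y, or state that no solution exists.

gcd(507, 674) = 1, so a unique solution mod 674 exists.
507⁻¹ ≡ 113 (mod 674).
y ≡ 113×131 ≡ 649 (mod 674).

649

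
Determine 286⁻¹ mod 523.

459

Apply the Euclidean algorithm and back-substitute:
523 = 1·286 + 237
286 = 1·237 + 49
237 = 4·49 + 41
49 = 1·41 + 8
41 = 5·8 + 1
8 = 8·1 + 0
gcd(286, 523) = 1, so the inverse exists.
Bézout: 1 = 35·523 − 64·286.
So 286⁻¹ ≡ −64 ≡ 459 (mod 523).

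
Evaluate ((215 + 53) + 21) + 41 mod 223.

107

215 + 53 = 268 ≡ 45 (mod 223)
45 + 21 = 66
66 + 41 = 107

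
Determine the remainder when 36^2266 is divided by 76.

By square-and-multiply:
36^1 ≡ 36 (mod 76)
36^2 ≡ 36^2 = 1296 ≡ 4 (mod 76)
36^4 ≡ 4^2 = 16 (mod 76)
36^8 ≡ 16^2 = 256 ≡ 28 (mod 76)
36^16 ≡ 28^2 = 784 ≡ 24 (mod 76)
36^32 ≡ 24^2 = 576 ≡ 44 (mod 76)
36^64 ≡ 44^2 = 1936 ≡ 36 (mod 76)
36^128 ≡ 36^2 = 1296 ≡ 4 (mod 76)
36^256 ≡ 4^2 = 16 (mod 76)
36^512 ≡ 16^2 = 256 ≡ 28 (mod 76)
36^1024 ≡ 28^2 = 784 ≡ 24 (mod 76)
36^2048 ≡ 24^2 = 576 ≡ 44 (mod 76)
36^2266 = 36^2048 * 36^128 * 36^64 * 36^16 * 36^8 * 36^2 ≡ 44 * 4 * 36 * 24 * 28 * 4 (mod 76).
Accumulate the product:
44 * 4 = 176 ≡ 24
24 * 36 = 864 ≡ 28
28 * 24 = 672 ≡ 64
64 * 28 = 1792 ≡ 44
44 * 4 = 176 ≡ 24

24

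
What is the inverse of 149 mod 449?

Run the extended Euclidean algorithm:
449 = 3*149 + 2
149 = 74*2 + 1
2 = 2*1 + 0
gcd(149, 449) = 1, so the inverse exists.
Back-substitute for 1:
1 = 1*149 − 74*2
  = −74*449 + 223*149
So 149⁻¹ ≡ 223 (mod 449).

223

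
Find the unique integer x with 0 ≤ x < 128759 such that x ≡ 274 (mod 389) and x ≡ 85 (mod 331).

389⁻¹ mod 331: 389*234 ≡ 1 (mod 331), so 389⁻¹ ≡ 234.
x = 274 + 389*((85 − 274)*234 mod 331) = 274 + 389*128 = 50066.
Check: 50066 mod 389 = 274, 50066 mod 331 = 85. ✓

50066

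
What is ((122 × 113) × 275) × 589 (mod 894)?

638

122 × 113 = 13786 ≡ 376 (mod 894)
376 × 275 = 103400 ≡ 590 (mod 894)
590 × 589 = 347510 ≡ 638 (mod 894)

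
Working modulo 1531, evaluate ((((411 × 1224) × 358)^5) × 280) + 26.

411 × 1224 = 503064 ≡ 896 (mod 1531)
896 × 358 = 320768 ≡ 789 (mod 1531)
(789)^5 ≡ 564 (mod 1531)
564 × 280 = 157920 ≡ 227 (mod 1531)
227 + 26 = 253

253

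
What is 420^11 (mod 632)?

184

By square-and-multiply:
420^1 ≡ 420 (mod 632)
420^2 ≡ 420^2 = 176400 ≡ 72 (mod 632)
420^4 ≡ 72^2 = 5184 ≡ 128 (mod 632)
420^8 ≡ 128^2 = 16384 ≡ 584 (mod 632)
420^11 = 420^8 * 420^2 * 420^1 ≡ 584 * 72 * 420 (mod 632).
Accumulate the product:
584 * 72 = 42048 ≡ 336
336 * 420 = 141120 ≡ 184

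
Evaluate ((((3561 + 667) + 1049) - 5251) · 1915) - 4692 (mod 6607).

5456

3561 + 667 = 4228
4228 + 1049 = 5277
5277 - 5251 = 26
26 · 1915 = 49790 ≡ 3541 (mod 6607)
3541 - 4692 = -1151 ≡ 5456 (mod 6607)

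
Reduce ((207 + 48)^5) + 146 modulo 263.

253

207 + 48 = 255
(255)^5 ≡ 107 (mod 263)
107 + 146 = 253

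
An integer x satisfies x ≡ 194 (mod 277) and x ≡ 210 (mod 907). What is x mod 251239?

277⁻¹ mod 907: 277*537 ≡ 1 (mod 907), so 277⁻¹ ≡ 537.
x = 194 + 277*((210 − 194)*537 mod 907) = 194 + 277*429 = 119027.
Check: 119027 mod 277 = 194, 119027 mod 907 = 210. ✓

119027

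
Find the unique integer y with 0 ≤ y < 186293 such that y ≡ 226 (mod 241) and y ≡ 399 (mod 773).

241⁻¹ mod 773: 241·170 ≡ 1 (mod 773), so 241⁻¹ ≡ 170.
y = 226 + 241·((399 − 226)·170 mod 773) = 226 + 241·36 = 8902.
Check: 8902 mod 241 = 226, 8902 mod 773 = 399. ✓

8902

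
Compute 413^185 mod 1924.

1005

Compute successive squares:
185 in binary is 10111001, i.e. 185 = 128 + 32 + 16 + 8 + 1.
413^1 ≡ 413 (mod 1924)
413^2 ≡ 413^2 = 170569 ≡ 1257 (mod 1924)
413^4 ≡ 1257^2 = 1580049 ≡ 445 (mod 1924)
413^8 ≡ 445^2 = 198025 ≡ 1777 (mod 1924)
413^16 ≡ 1777^2 = 3157729 ≡ 445 (mod 1924)
413^32 ≡ 445^2 = 198025 ≡ 1777 (mod 1924)
413^64 ≡ 1777^2 = 3157729 ≡ 445 (mod 1924)
413^128 ≡ 445^2 = 198025 ≡ 1777 (mod 1924)
413^185 = 413^128 × 413^32 × 413^16 × 413^8 × 413^1 ≡ 1777 × 1777 × 445 × 1777 × 413 (mod 1924).
Accumulate the product:
1777 × 1777 = 3157729 ≡ 445
445 × 445 = 198025 ≡ 1777
1777 × 1777 = 3157729 ≡ 445
445 × 413 = 183785 ≡ 1005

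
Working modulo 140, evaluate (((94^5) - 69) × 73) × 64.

(94)^5 ≡ 124 (mod 140)
124 - 69 = 55
55 × 73 = 4015 ≡ 95 (mod 140)
95 × 64 = 6080 ≡ 60 (mod 140)

60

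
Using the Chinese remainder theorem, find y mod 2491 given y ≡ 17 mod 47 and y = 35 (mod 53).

47⁻¹ mod 53: 47×44 ≡ 1 (mod 53), so 47⁻¹ ≡ 44.
y = 17 + 47×((35 − 17)×44 mod 53) = 17 + 47×50 = 2367.
Check: 2367 mod 47 = 17, 2367 mod 53 = 35. ✓

2367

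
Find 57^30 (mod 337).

290

By square-and-multiply:
57^1 ≡ 57 (mod 337)
57^2 ≡ 57^2 = 3249 ≡ 216 (mod 337)
57^4 ≡ 216^2 = 46656 ≡ 150 (mod 337)
57^8 ≡ 150^2 = 22500 ≡ 258 (mod 337)
57^16 ≡ 258^2 = 66564 ≡ 175 (mod 337)
57^30 = 57^16 · 57^8 · 57^4 · 57^2 ≡ 175 · 258 · 150 · 216 (mod 337).
Accumulate the product:
175 · 258 = 45150 ≡ 329
329 · 150 = 49350 ≡ 148
148 · 216 = 31968 ≡ 290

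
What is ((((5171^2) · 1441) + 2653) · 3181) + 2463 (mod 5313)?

(5171)^2 ≡ 4225 (mod 5313)
4225 · 1441 = 6088225 ≡ 4840 (mod 5313)
4840 + 2653 = 7493 ≡ 2180 (mod 5313)
2180 · 3181 = 6934580 ≡ 1115 (mod 5313)
1115 + 2463 = 3578

3578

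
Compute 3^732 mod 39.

3^1 ≡ 3 (mod 39)
3^2 ≡ 3^2 = 9 (mod 39)
3^4 ≡ 9^2 = 81 ≡ 3 (mod 39)
3^8 ≡ 3^2 = 9 (mod 39)
3^16 ≡ 9^2 = 81 ≡ 3 (mod 39)
3^32 ≡ 3^2 = 9 (mod 39)
3^64 ≡ 9^2 = 81 ≡ 3 (mod 39)
3^128 ≡ 3^2 = 9 (mod 39)
3^256 ≡ 9^2 = 81 ≡ 3 (mod 39)
3^512 ≡ 3^2 = 9 (mod 39)
3^732 = 3^512 · 3^128 · 3^64 · 3^16 · 3^8 · 3^4 ≡ 9 · 9 · 3 · 3 · 9 · 3 (mod 39).
Accumulate the product:
9 · 9 = 81 ≡ 3
3 · 3 = 9
9 · 3 = 27
27 · 9 = 243 ≡ 9
9 · 3 = 27

27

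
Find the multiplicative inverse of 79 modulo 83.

83 = 1×79 + 4
79 = 19×4 + 3
4 = 1×3 + 1
3 = 3×1 + 0
gcd(79, 83) = 1, so the inverse exists.
Back-substitute for 1:
1 = 1×4 − 1×3
  = −1×79 + 20×4
  = 20×83 − 21×79
So 79⁻¹ ≡ −21 ≡ 62 (mod 83).

62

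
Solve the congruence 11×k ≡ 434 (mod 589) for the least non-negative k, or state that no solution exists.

93

gcd(11, 589) = 1, so a unique solution mod 589 exists.
11⁻¹ ≡ 482 (mod 589).
k ≡ 482×434 ≡ 93 (mod 589).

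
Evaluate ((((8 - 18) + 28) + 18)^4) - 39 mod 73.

8 - 18 = -10 ≡ 63 (mod 73)
63 + 28 = 91 ≡ 18 (mod 73)
18 + 18 = 36
(36)^4 ≡ 32 (mod 73)
32 - 39 = -7 ≡ 66 (mod 73)

66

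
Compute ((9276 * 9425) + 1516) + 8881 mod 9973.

9276 * 9425 = 87426300 ≡ 2982 (mod 9973)
2982 + 1516 = 4498
4498 + 8881 = 13379 ≡ 3406 (mod 9973)

3406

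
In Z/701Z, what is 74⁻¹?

180

Apply the Euclidean algorithm and back-substitute:
701 = 9·74 + 35
74 = 2·35 + 4
35 = 8·4 + 3
4 = 1·3 + 1
3 = 3·1 + 0
gcd(74, 701) = 1, so the inverse exists.
Bézout: 1 = −19·701 + 180·74.
So 74⁻¹ ≡ 180 (mod 701).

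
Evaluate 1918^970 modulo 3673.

Compute successive squares:
970 in binary is 1111001010, i.e. 970 = 512 + 256 + 128 + 64 + 8 + 2.
1918^1 ≡ 1918 (mod 3673)
1918^2 ≡ 1918^2 = 3678724 ≡ 2051 (mod 3673)
1918^4 ≡ 2051^2 = 4206601 ≡ 1016 (mod 3673)
1918^8 ≡ 1016^2 = 1032256 ≡ 143 (mod 3673)
1918^16 ≡ 143^2 = 20449 ≡ 2084 (mod 3673)
1918^32 ≡ 2084^2 = 4343056 ≡ 1570 (mod 3673)
1918^64 ≡ 1570^2 = 2464900 ≡ 317 (mod 3673)
1918^128 ≡ 317^2 = 100489 ≡ 1318 (mod 3673)
1918^256 ≡ 1318^2 = 1737124 ≡ 3468 (mod 3673)
1918^512 ≡ 3468^2 = 12027024 ≡ 1622 (mod 3673)
1918^970 = 1918^512 * 1918^256 * 1918^128 * 1918^64 * 1918^8 * 1918^2 ≡ 1622 * 3468 * 1318 * 317 * 143 * 2051 (mod 3673).
Accumulate the product:
1622 * 3468 = 5625096 ≡ 1733
1733 * 1318 = 2284094 ≡ 3161
3161 * 317 = 1002037 ≡ 2981
2981 * 143 = 426283 ≡ 215
215 * 2051 = 440965 ≡ 205

205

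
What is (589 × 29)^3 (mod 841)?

0

589 × 29 = 17081 ≡ 261 (mod 841)
(261)^3 ≡ 0 (mod 841)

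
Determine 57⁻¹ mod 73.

Run the extended Euclidean algorithm:
73 = 1*57 + 16
57 = 3*16 + 9
16 = 1*9 + 7
9 = 1*7 + 2
7 = 3*2 + 1
2 = 2*1 + 0
gcd(57, 73) = 1, so the inverse exists.
Bézout: 1 = 25*73 − 32*57.
So 57⁻¹ ≡ −32 ≡ 41 (mod 73).

41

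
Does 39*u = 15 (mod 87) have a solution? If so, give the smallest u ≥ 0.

16

gcd(39, 87) = 3, and 3 | 15, so solutions exist.
Divide through by 3: 13*u mod 29 = 5.
13⁻¹ ≡ 9 (mod 29).
u ≡ 9*5 ≡ 16 (mod 29).
The smallest non-negative solution is u = 16.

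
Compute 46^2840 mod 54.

Using repeated squaring:
2840 in binary is 101100011000, i.e. 2840 = 2048 + 512 + 256 + 16 + 8.
46^1 ≡ 46 (mod 54)
46^2 ≡ 46^2 = 2116 ≡ 10 (mod 54)
46^4 ≡ 10^2 = 100 ≡ 46 (mod 54)
46^8 ≡ 46^2 = 2116 ≡ 10 (mod 54)
46^16 ≡ 10^2 = 100 ≡ 46 (mod 54)
46^32 ≡ 46^2 = 2116 ≡ 10 (mod 54)
46^64 ≡ 10^2 = 100 ≡ 46 (mod 54)
46^128 ≡ 46^2 = 2116 ≡ 10 (mod 54)
46^256 ≡ 10^2 = 100 ≡ 46 (mod 54)
46^512 ≡ 46^2 = 2116 ≡ 10 (mod 54)
46^1024 ≡ 10^2 = 100 ≡ 46 (mod 54)
46^2048 ≡ 46^2 = 2116 ≡ 10 (mod 54)
46^2840 = 46^2048 * 46^512 * 46^256 * 46^16 * 46^8 ≡ 10 * 10 * 46 * 46 * 10 (mod 54).
Accumulate the product:
10 * 10 = 100 ≡ 46
46 * 46 = 2116 ≡ 10
10 * 46 = 460 ≡ 28
28 * 10 = 280 ≡ 10

10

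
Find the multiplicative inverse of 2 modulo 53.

27

By the extended Euclidean algorithm:
53 = 26·2 + 1
2 = 2·1 + 0
gcd(2, 53) = 1, so the inverse exists.
Back-substitute for 1:
1 = 1·53 − 26·2
So 2⁻¹ ≡ −26 ≡ 27 (mod 53).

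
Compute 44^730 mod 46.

Using repeated squaring:
730 in binary is 1011011010, i.e. 730 = 512 + 128 + 64 + 16 + 8 + 2.
44^1 ≡ 44 (mod 46)
44^2 ≡ 44^2 = 1936 ≡ 4 (mod 46)
44^4 ≡ 4^2 = 16 (mod 46)
44^8 ≡ 16^2 = 256 ≡ 26 (mod 46)
44^16 ≡ 26^2 = 676 ≡ 32 (mod 46)
44^32 ≡ 32^2 = 1024 ≡ 12 (mod 46)
44^64 ≡ 12^2 = 144 ≡ 6 (mod 46)
44^128 ≡ 6^2 = 36 (mod 46)
44^256 ≡ 36^2 = 1296 ≡ 8 (mod 46)
44^512 ≡ 8^2 = 64 ≡ 18 (mod 46)
44^730 = 44^512 × 44^128 × 44^64 × 44^16 × 44^8 × 44^2 ≡ 18 × 36 × 6 × 32 × 26 × 4 (mod 46).
Accumulate the product:
18 × 36 = 648 ≡ 4
4 × 6 = 24
24 × 32 = 768 ≡ 32
32 × 26 = 832 ≡ 4
4 × 4 = 16

16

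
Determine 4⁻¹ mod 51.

13

Apply the Euclidean algorithm and back-substitute:
51 = 12×4 + 3
4 = 1×3 + 1
3 = 3×1 + 0
gcd(4, 51) = 1, so the inverse exists.
Bézout: 1 = −1×51 + 13×4.
So 4⁻¹ ≡ 13 (mod 51).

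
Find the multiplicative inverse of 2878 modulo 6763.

1135

Run the extended Euclidean algorithm:
6763 = 2×2878 + 1007
2878 = 2×1007 + 864
1007 = 1×864 + 143
864 = 6×143 + 6
143 = 23×6 + 5
6 = 1×5 + 1
5 = 5×1 + 0
gcd(2878, 6763) = 1, so the inverse exists.
Bézout: 1 = −483×6763 + 1135×2878.
So 2878⁻¹ ≡ 1135 (mod 6763).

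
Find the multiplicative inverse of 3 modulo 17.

Apply the Euclidean algorithm and back-substitute:
17 = 5·3 + 2
3 = 1·2 + 1
2 = 2·1 + 0
gcd(3, 17) = 1, so the inverse exists.
Bézout: 1 = −1·17 + 6·3.
So 3⁻¹ ≡ 6 (mod 17).

6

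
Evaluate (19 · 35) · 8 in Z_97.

19 · 35 = 665 ≡ 83 (mod 97)
83 · 8 = 664 ≡ 82 (mod 97)

82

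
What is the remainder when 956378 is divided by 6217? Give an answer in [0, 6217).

956378 = 153×6217 + 5177, so 956378 ≡ 5177 (mod 6217).

5177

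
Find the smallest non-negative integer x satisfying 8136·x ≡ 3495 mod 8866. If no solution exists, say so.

gcd(8136, 8866) = 2, and 2 does not divide 3495.
So the congruence has no solution.

no solution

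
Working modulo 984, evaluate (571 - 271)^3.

24

571 - 271 = 300
(300)^3 ≡ 24 (mod 984)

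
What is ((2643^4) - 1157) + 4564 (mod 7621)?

(2643)^4 ≡ 1937 (mod 7621)
1937 - 1157 = 780
780 + 4564 = 5344

5344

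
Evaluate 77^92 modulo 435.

286

92 in binary is 1011100, i.e. 92 = 64 + 16 + 8 + 4.
77^1 ≡ 77 (mod 435)
77^2 ≡ 77^2 = 5929 ≡ 274 (mod 435)
77^4 ≡ 274^2 = 75076 ≡ 256 (mod 435)
77^8 ≡ 256^2 = 65536 ≡ 286 (mod 435)
77^16 ≡ 286^2 = 81796 ≡ 16 (mod 435)
77^32 ≡ 16^2 = 256 (mod 435)
77^64 ≡ 256^2 = 65536 ≡ 286 (mod 435)
77^92 = 77^64 * 77^16 * 77^8 * 77^4 ≡ 286 * 16 * 286 * 256 (mod 435).
Accumulate the product:
286 * 16 = 4576 ≡ 226
226 * 286 = 64636 ≡ 256
256 * 256 = 65536 ≡ 286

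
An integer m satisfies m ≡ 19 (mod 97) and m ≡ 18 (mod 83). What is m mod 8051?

7488

97⁻¹ mod 83: 97*6 ≡ 1 (mod 83), so 97⁻¹ ≡ 6.
m = 19 + 97*((18 − 19)*6 mod 83) = 19 + 97*77 = 7488.
Check: 7488 mod 97 = 19, 7488 mod 83 = 18. ✓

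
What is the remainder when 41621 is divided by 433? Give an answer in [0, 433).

53

41621 = 96×433 + 53, so 41621 ≡ 53 (mod 433).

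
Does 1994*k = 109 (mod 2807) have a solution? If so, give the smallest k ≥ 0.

2068

gcd(1994, 2807) = 1, so a unique solution mod 2807 exists.
1994⁻¹ ≡ 328 (mod 2807).
k ≡ 328*109 ≡ 2068 (mod 2807).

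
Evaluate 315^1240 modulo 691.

By square-and-multiply:
315^1 ≡ 315 (mod 691)
315^2 ≡ 315^2 = 99225 ≡ 412 (mod 691)
315^4 ≡ 412^2 = 169744 ≡ 449 (mod 691)
315^8 ≡ 449^2 = 201601 ≡ 520 (mod 691)
315^16 ≡ 520^2 = 270400 ≡ 219 (mod 691)
315^32 ≡ 219^2 = 47961 ≡ 282 (mod 691)
315^64 ≡ 282^2 = 79524 ≡ 59 (mod 691)
315^128 ≡ 59^2 = 3481 ≡ 26 (mod 691)
315^256 ≡ 26^2 = 676 (mod 691)
315^512 ≡ 676^2 = 456976 ≡ 225 (mod 691)
315^1024 ≡ 225^2 = 50625 ≡ 182 (mod 691)
315^1240 = 315^1024 * 315^128 * 315^64 * 315^16 * 315^8 ≡ 182 * 26 * 59 * 219 * 520 (mod 691).
Accumulate the product:
182 * 26 = 4732 ≡ 586
586 * 59 = 34574 ≡ 24
24 * 219 = 5256 ≡ 419
419 * 520 = 217880 ≡ 215

215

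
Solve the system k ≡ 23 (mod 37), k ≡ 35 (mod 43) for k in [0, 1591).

1540

37⁻¹ mod 43: 37·7 ≡ 1 (mod 43), so 37⁻¹ ≡ 7.
k = 23 + 37·((35 − 23)·7 mod 43) = 23 + 37·41 = 1540.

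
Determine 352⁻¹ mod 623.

623 = 1·352 + 271
352 = 1·271 + 81
271 = 3·81 + 28
81 = 2·28 + 25
28 = 1·25 + 3
25 = 8·3 + 1
3 = 3·1 + 0
gcd(352, 623) = 1, so the inverse exists.
Back-substitute for 1:
1 = 1·25 − 8·3
  = −8·28 + 9·25
  = 9·81 − 26·28
  = −26·271 + 87·81
  = 87·352 − 113·271
  = −113·623 + 200·352
So 352⁻¹ ≡ 200 (mod 623).

200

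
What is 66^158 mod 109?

66^1 ≡ 66 (mod 109)
66^2 ≡ 66^2 = 4356 ≡ 105 (mod 109)
66^4 ≡ 105^2 = 11025 ≡ 16 (mod 109)
66^8 ≡ 16^2 = 256 ≡ 38 (mod 109)
66^16 ≡ 38^2 = 1444 ≡ 27 (mod 109)
66^32 ≡ 27^2 = 729 ≡ 75 (mod 109)
66^64 ≡ 75^2 = 5625 ≡ 66 (mod 109)
66^128 ≡ 66^2 = 4356 ≡ 105 (mod 109)
66^158 = 66^128 * 66^16 * 66^8 * 66^4 * 66^2 ≡ 105 * 27 * 38 * 16 * 105 (mod 109).
Accumulate the product:
105 * 27 = 2835 ≡ 1
1 * 38 = 38
38 * 16 = 608 ≡ 63
63 * 105 = 6615 ≡ 75

75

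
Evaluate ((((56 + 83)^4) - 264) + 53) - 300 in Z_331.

56 + 83 = 139
(139)^4 ≡ 234 (mod 331)
234 - 264 = -30 ≡ 301 (mod 331)
301 + 53 = 354 ≡ 23 (mod 331)
23 - 300 = -277 ≡ 54 (mod 331)

54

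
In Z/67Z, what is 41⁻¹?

67 = 1·41 + 26
41 = 1·26 + 15
26 = 1·15 + 11
15 = 1·11 + 4
11 = 2·4 + 3
4 = 1·3 + 1
3 = 3·1 + 0
gcd(41, 67) = 1, so the inverse exists.
Bézout: 1 = −11·67 + 18·41.
So 41⁻¹ ≡ 18 (mod 67).

18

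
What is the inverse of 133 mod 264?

133

Apply the Euclidean algorithm and back-substitute:
264 = 1·133 + 131
133 = 1·131 + 2
131 = 65·2 + 1
2 = 2·1 + 0
gcd(133, 264) = 1, so the inverse exists.
Back-substitute for 1:
1 = 1·131 − 65·2
  = −65·133 + 66·131
  = 66·264 − 131·133
So 133⁻¹ ≡ −131 ≡ 133 (mod 264).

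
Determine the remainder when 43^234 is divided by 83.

By square-and-multiply:
43^1 ≡ 43 (mod 83)
43^2 ≡ 43^2 = 1849 ≡ 23 (mod 83)
43^4 ≡ 23^2 = 529 ≡ 31 (mod 83)
43^8 ≡ 31^2 = 961 ≡ 48 (mod 83)
43^16 ≡ 48^2 = 2304 ≡ 63 (mod 83)
43^32 ≡ 63^2 = 3969 ≡ 68 (mod 83)
43^64 ≡ 68^2 = 4624 ≡ 59 (mod 83)
43^128 ≡ 59^2 = 3481 ≡ 78 (mod 83)
43^234 = 43^128 · 43^64 · 43^32 · 43^8 · 43^2 ≡ 78 · 59 · 68 · 48 · 23 (mod 83).
Accumulate the product:
78 · 59 = 4602 ≡ 37
37 · 68 = 2516 ≡ 26
26 · 48 = 1248 ≡ 3
3 · 23 = 69

69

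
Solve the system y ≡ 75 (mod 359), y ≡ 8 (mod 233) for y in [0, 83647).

15153

359⁻¹ mod 233: 359*135 ≡ 1 (mod 233), so 359⁻¹ ≡ 135.
y = 75 + 359*((8 − 75)*135 mod 233) = 75 + 359*42 = 15153.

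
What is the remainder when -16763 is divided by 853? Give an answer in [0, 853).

-16763 = -20×853 + 297, so -16763 ≡ 297 (mod 853).

297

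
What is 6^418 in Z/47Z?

418 in binary is 110100010, i.e. 418 = 256 + 128 + 32 + 2.
6^1 ≡ 6 (mod 47)
6^2 ≡ 6^2 = 36 (mod 47)
6^4 ≡ 36^2 = 1296 ≡ 27 (mod 47)
6^8 ≡ 27^2 = 729 ≡ 24 (mod 47)
6^16 ≡ 24^2 = 576 ≡ 12 (mod 47)
6^32 ≡ 12^2 = 144 ≡ 3 (mod 47)
6^64 ≡ 3^2 = 9 (mod 47)
6^128 ≡ 9^2 = 81 ≡ 34 (mod 47)
6^256 ≡ 34^2 = 1156 ≡ 28 (mod 47)
6^418 = 6^256 * 6^128 * 6^32 * 6^2 ≡ 28 * 34 * 3 * 36 (mod 47).
Accumulate the product:
28 * 34 = 952 ≡ 12
12 * 3 = 36
36 * 36 = 1296 ≡ 27

27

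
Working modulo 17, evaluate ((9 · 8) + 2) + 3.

9

9 · 8 = 72 ≡ 4 (mod 17)
4 + 2 = 6
6 + 3 = 9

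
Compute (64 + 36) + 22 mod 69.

53

64 + 36 = 100 ≡ 31 (mod 69)
31 + 22 = 53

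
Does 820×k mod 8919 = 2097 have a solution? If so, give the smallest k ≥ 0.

405

gcd(820, 8919) = 1, so a unique solution mod 8919 exists.
820⁻¹ ≡ 3709 (mod 8919).
k ≡ 3709×2097 ≡ 405 (mod 8919).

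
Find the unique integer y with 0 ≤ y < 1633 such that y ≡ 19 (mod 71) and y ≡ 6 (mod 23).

374

71⁻¹ mod 23: 71*12 ≡ 1 (mod 23), so 71⁻¹ ≡ 12.
y = 19 + 71*((6 − 19)*12 mod 23) = 19 + 71*5 = 374.
Check: 374 mod 71 = 19, 374 mod 23 = 6. ✓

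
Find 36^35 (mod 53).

36^1 ≡ 36 (mod 53)
36^2 ≡ 36^2 = 1296 ≡ 24 (mod 53)
36^4 ≡ 24^2 = 576 ≡ 46 (mod 53)
36^8 ≡ 46^2 = 2116 ≡ 49 (mod 53)
36^16 ≡ 49^2 = 2401 ≡ 16 (mod 53)
36^32 ≡ 16^2 = 256 ≡ 44 (mod 53)
36^35 = 36^32 * 36^2 * 36^1 ≡ 44 * 24 * 36 (mod 53).
Accumulate the product:
44 * 24 = 1056 ≡ 49
49 * 36 = 1764 ≡ 15

15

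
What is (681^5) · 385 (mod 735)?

(681)^5 ≡ 501 (mod 735)
501 · 385 = 192885 ≡ 315 (mod 735)

315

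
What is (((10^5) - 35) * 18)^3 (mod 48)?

24

(10)^5 ≡ 16 (mod 48)
16 - 35 = -19 ≡ 29 (mod 48)
29 * 18 = 522 ≡ 42 (mod 48)
(42)^3 ≡ 24 (mod 48)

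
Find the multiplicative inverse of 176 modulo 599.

194

599 = 3×176 + 71
176 = 2×71 + 34
71 = 2×34 + 3
34 = 11×3 + 1
3 = 3×1 + 0
gcd(176, 599) = 1, so the inverse exists.
Back-substitute for 1:
1 = 1×34 − 11×3
  = −11×71 + 23×34
  = 23×176 − 57×71
  = −57×599 + 194×176
So 176⁻¹ ≡ 194 (mod 599).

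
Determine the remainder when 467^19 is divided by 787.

Using repeated squaring:
19 in binary is 10011, i.e. 19 = 16 + 2 + 1.
467^1 ≡ 467 (mod 787)
467^2 ≡ 467^2 = 218089 ≡ 90 (mod 787)
467^4 ≡ 90^2 = 8100 ≡ 230 (mod 787)
467^8 ≡ 230^2 = 52900 ≡ 171 (mod 787)
467^16 ≡ 171^2 = 29241 ≡ 122 (mod 787)
467^19 = 467^16 * 467^2 * 467^1 ≡ 122 * 90 * 467 (mod 787).
Accumulate the product:
122 * 90 = 10980 ≡ 749
749 * 467 = 349783 ≡ 355

355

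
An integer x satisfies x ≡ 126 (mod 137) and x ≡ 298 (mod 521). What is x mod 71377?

137⁻¹ mod 521: 137×251 ≡ 1 (mod 521), so 137⁻¹ ≡ 251.
x = 126 + 137×((298 − 126)×251 mod 521) = 126 + 137×450 = 61776.

61776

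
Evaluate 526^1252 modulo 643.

Compute successive squares:
1252 in binary is 10011100100, i.e. 1252 = 1024 + 128 + 64 + 32 + 4.
526^1 ≡ 526 (mod 643)
526^2 ≡ 526^2 = 276676 ≡ 186 (mod 643)
526^4 ≡ 186^2 = 34596 ≡ 517 (mod 643)
526^8 ≡ 517^2 = 267289 ≡ 444 (mod 643)
526^16 ≡ 444^2 = 197136 ≡ 378 (mod 643)
526^32 ≡ 378^2 = 142884 ≡ 138 (mod 643)
526^64 ≡ 138^2 = 19044 ≡ 397 (mod 643)
526^128 ≡ 397^2 = 157609 ≡ 74 (mod 643)
526^256 ≡ 74^2 = 5476 ≡ 332 (mod 643)
526^512 ≡ 332^2 = 110224 ≡ 271 (mod 643)
526^1024 ≡ 271^2 = 73441 ≡ 139 (mod 643)
526^1252 = 526^1024 * 526^128 * 526^64 * 526^32 * 526^4 ≡ 139 * 74 * 397 * 138 * 517 (mod 643).
Accumulate the product:
139 * 74 = 10286 ≡ 641
641 * 397 = 254477 ≡ 492
492 * 138 = 67896 ≡ 381
381 * 517 = 196977 ≡ 219

219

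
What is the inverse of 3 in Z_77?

26

By the extended Euclidean algorithm:
77 = 25×3 + 2
3 = 1×2 + 1
2 = 2×1 + 0
gcd(3, 77) = 1, so the inverse exists.
Back-substitute for 1:
1 = 1×3 − 1×2
  = −1×77 + 26×3
So 3⁻¹ ≡ 26 (mod 77).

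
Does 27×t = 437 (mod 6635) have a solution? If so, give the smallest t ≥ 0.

4931

gcd(27, 6635) = 1, so a unique solution mod 6635 exists.
27⁻¹ ≡ 983 (mod 6635).
t ≡ 983×437 ≡ 4931 (mod 6635).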